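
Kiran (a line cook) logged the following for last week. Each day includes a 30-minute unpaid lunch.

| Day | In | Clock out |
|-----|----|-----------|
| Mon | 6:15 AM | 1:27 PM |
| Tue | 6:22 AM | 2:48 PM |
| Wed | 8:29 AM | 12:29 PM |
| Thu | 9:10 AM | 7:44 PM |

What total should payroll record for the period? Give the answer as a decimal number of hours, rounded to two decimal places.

28.20 hours

Mon: 6:15 AM–1:27 PM = 7 h 12 min; less 30 min break → 6 h 42 min
Tue: 6:22 AM–2:48 PM = 8 h 26 min; less 30 min break → 7 h 56 min
Wed: 8:29 AM–12:29 PM = 4 h 0 min; less 30 min break → 3 h 30 min
Thu: 9:10 AM–7:44 PM = 10 h 34 min; less 30 min break → 10 h 4 min
Total: 6 h 42 min + 7 h 56 min + 3 h 30 min + 10 h 4 min = 28 h 12 min.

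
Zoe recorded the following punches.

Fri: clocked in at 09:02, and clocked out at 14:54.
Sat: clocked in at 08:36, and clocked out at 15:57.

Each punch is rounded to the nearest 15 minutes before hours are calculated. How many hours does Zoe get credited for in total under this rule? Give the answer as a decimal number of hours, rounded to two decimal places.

13.50 hours

Fri: in 09:02→09:00, out 14:54→15:00; 6 h 0 min
Sat: in 08:36→08:30, out 15:57→16:00; 7 h 30 min
Total credited: 13 h 30 min.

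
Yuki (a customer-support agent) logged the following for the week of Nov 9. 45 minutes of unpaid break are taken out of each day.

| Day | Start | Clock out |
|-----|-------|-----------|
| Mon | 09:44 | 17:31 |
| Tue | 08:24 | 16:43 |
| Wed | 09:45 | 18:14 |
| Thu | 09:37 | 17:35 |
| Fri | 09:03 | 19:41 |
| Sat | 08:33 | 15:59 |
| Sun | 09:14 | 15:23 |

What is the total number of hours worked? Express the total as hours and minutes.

51 h 31 min

Mon: 09:44–17:31 = 7 h 47 min; less 45 min break → 7 h 2 min
Tue: 08:24–16:43 = 8 h 19 min; less 45 min break → 7 h 34 min
Wed: 09:45–18:14 = 8 h 29 min; less 45 min break → 7 h 44 min
Thu: 09:37–17:35 = 7 h 58 min; less 45 min break → 7 h 13 min
Fri: 09:03–19:41 = 10 h 38 min; less 45 min break → 9 h 53 min
Sat: 08:33–15:59 = 7 h 26 min; less 45 min break → 6 h 41 min
Sun: 09:14–15:23 = 6 h 9 min; less 45 min break → 5 h 24 min
Total: 7 h 2 min + 7 h 34 min + 7 h 44 min + 7 h 13 min + 9 h 53 min + 6 h 41 min + 5 h 24 min = 51 h 31 min.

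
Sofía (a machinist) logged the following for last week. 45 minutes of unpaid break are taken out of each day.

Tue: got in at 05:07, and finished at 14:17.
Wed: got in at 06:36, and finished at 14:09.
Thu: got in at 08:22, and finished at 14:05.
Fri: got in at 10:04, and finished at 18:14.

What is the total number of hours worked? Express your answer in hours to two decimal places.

Tue: 05:07–14:17 = 9 h 10 min; less 45 min break → 8 h 25 min
Wed: 06:36–14:09 = 7 h 33 min; less 45 min break → 6 h 48 min
Thu: 08:22–14:05 = 5 h 43 min; less 45 min break → 4 h 58 min
Fri: 10:04–18:14 = 8 h 10 min; less 45 min break → 7 h 25 min
Total: 8 h 25 min + 6 h 48 min + 4 h 58 min + 7 h 25 min = 27 h 36 min.

27.60 hours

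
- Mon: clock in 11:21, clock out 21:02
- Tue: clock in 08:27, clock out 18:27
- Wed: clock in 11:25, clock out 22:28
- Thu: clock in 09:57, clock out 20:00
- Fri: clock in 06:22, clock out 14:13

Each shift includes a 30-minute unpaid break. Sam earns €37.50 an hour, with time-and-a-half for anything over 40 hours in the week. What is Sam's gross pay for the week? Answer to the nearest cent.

Mon: 11:21–21:02 = 9 h 41 min; less 30 min break → 9 h 11 min
Tue: 08:27–18:27 = 10 h 0 min; less 30 min break → 9 h 30 min
Wed: 11:25–22:28 = 11 h 3 min; less 30 min break → 10 h 33 min
Thu: 09:57–20:00 = 10 h 3 min; less 30 min break → 9 h 33 min
Fri: 06:22–14:13 = 7 h 51 min; less 30 min break → 7 h 21 min
Total worked: 46 h 8 min = 2768 min.
Regular 40 h 0 min = 2400 min at €37.50/h; overtime 6 h 8 min = 368 min at €56.25/h.
Pay = (2400 × €37.50 + 368 × €56.25) ÷ 60 = €1845.00.

€1845.00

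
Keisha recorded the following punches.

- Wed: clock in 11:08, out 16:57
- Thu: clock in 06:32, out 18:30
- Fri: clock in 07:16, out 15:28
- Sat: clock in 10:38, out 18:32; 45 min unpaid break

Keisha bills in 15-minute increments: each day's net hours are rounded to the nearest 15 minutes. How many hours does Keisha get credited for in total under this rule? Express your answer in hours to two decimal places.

33.25 hours

Wed: 11:08–16:57 = 5 h 49 min → rounds to 5 h 45 min
Thu: 06:32–18:30 = 11 h 58 min → rounds to 12 h 0 min
Fri: 07:16–15:28 = 8 h 12 min → rounds to 8 h 15 min
Sat: 10:38–18:32 = 7 h 54 min − 45 min = 7 h 9 min → rounds to 7 h 15 min
Total credited: 33 h 15 min.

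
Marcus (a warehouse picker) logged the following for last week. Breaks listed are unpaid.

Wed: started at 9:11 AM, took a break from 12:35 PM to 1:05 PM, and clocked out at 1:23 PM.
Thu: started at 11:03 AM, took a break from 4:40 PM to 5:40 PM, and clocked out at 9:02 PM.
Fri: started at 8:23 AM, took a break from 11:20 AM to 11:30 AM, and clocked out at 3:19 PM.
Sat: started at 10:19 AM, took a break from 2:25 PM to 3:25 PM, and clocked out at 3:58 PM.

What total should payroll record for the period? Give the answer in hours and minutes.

Wed: 9:11 AM–1:23 PM = 4 h 12 min; less 30 min break → 3 h 42 min
Thu: 11:03 AM–9:02 PM = 9 h 59 min; less 60 min break → 8 h 59 min
Fri: 8:23 AM–3:19 PM = 6 h 56 min; less 10 min break → 6 h 46 min
Sat: 10:19 AM–3:58 PM = 5 h 39 min; less 60 min break → 4 h 39 min
Total: 3 h 42 min + 8 h 59 min + 6 h 46 min + 4 h 39 min = 24 h 6 min.

24 h 6 min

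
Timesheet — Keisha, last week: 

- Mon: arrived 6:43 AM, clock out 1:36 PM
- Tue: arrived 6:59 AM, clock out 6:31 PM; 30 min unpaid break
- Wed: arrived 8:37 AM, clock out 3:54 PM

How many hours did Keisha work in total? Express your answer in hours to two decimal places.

25.20 hours

Mon: 6:43 AM–1:36 PM = 6 h 53 min
Tue: 6:59 AM–6:31 PM = 11 h 32 min; less 30 min break → 11 h 2 min
Wed: 8:37 AM–3:54 PM = 7 h 17 min
Total: 6 h 53 min + 11 h 2 min + 7 h 17 min = 25 h 12 min.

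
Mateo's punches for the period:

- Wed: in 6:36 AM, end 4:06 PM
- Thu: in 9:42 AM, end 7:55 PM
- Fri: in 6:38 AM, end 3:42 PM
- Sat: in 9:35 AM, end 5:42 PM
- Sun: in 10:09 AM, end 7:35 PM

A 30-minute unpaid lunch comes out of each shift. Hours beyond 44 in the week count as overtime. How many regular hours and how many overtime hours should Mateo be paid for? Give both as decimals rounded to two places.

Regular 43.83 hours, overtime 0.00 hours

Wed: 6:36 AM–4:06 PM = 9 h 30 min; less 30 min break → 9 h 0 min
Thu: 9:42 AM–7:55 PM = 10 h 13 min; less 30 min break → 9 h 43 min
Fri: 6:38 AM–3:42 PM = 9 h 4 min; less 30 min break → 8 h 34 min
Sat: 9:35 AM–5:42 PM = 8 h 7 min; less 30 min break → 7 h 37 min
Sun: 10:09 AM–7:35 PM = 9 h 26 min; less 30 min break → 8 h 56 min
Total worked: 43 h 50 min = 43.83 h.
Threshold 44 h → overtime 0 h 0 min, regular 43 h 50 min.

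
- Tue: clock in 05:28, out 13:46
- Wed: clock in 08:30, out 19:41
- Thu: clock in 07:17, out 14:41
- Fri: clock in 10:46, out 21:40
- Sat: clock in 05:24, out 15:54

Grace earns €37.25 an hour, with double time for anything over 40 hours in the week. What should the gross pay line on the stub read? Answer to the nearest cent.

€2107.11

Tue: 05:28–13:46 = 8 h 18 min
Wed: 08:30–19:41 = 11 h 11 min
Thu: 07:17–14:41 = 7 h 24 min
Fri: 10:46–21:40 = 10 h 54 min
Sat: 05:24–15:54 = 10 h 30 min
Total worked: 48 h 17 min = 2897 min.
Regular 40 h 0 min = 2400 min at €37.25/h; overtime 8 h 17 min = 497 min at €74.50/h.
Pay = (2400 × €37.25 + 497 × €74.50) ÷ 60 = €2107.11.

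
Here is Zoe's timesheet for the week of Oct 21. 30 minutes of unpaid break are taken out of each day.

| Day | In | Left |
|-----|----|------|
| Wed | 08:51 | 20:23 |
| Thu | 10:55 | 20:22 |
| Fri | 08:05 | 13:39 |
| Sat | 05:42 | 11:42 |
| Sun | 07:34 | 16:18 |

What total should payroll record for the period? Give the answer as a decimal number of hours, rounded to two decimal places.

Wed: 08:51–20:23 = 11 h 32 min; less 30 min break → 11 h 2 min
Thu: 10:55–20:22 = 9 h 27 min; less 30 min break → 8 h 57 min
Fri: 08:05–13:39 = 5 h 34 min; less 30 min break → 5 h 4 min
Sat: 05:42–11:42 = 6 h 0 min; less 30 min break → 5 h 30 min
Sun: 07:34–16:18 = 8 h 44 min; less 30 min break → 8 h 14 min
Total: 11 h 2 min + 8 h 57 min + 5 h 4 min + 5 h 30 min + 8 h 14 min = 38 h 47 min.

38.78 hours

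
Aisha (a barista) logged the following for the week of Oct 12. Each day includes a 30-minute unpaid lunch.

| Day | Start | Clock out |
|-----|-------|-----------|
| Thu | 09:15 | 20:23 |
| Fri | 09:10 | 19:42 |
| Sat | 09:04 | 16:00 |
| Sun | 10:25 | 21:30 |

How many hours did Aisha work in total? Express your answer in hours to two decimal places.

37.68 hours

Thu: 09:15–20:23 = 11 h 8 min; less 30 min break → 10 h 38 min
Fri: 09:10–19:42 = 10 h 32 min; less 30 min break → 10 h 2 min
Sat: 09:04–16:00 = 6 h 56 min; less 30 min break → 6 h 26 min
Sun: 10:25–21:30 = 11 h 5 min; less 30 min break → 10 h 35 min
Total: 10 h 38 min + 10 h 2 min + 6 h 26 min + 10 h 35 min = 37 h 41 min.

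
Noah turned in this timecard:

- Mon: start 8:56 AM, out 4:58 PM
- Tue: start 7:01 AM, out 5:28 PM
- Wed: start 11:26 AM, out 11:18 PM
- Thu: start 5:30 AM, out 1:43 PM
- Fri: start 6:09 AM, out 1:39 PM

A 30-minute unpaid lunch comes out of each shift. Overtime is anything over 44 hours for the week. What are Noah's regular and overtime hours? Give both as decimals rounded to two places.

Mon: 8:56 AM–4:58 PM = 8 h 2 min; less 30 min break → 7 h 32 min
Tue: 7:01 AM–5:28 PM = 10 h 27 min; less 30 min break → 9 h 57 min
Wed: 11:26 AM–11:18 PM = 11 h 52 min; less 30 min break → 11 h 22 min
Thu: 5:30 AM–1:43 PM = 8 h 13 min; less 30 min break → 7 h 43 min
Fri: 6:09 AM–1:39 PM = 7 h 30 min; less 30 min break → 7 h 0 min
Total worked: 43 h 34 min = 43.57 h.
Threshold 44 h → overtime 0 h 0 min, regular 43 h 34 min.

Regular 43.57 hours, overtime 0.00 hours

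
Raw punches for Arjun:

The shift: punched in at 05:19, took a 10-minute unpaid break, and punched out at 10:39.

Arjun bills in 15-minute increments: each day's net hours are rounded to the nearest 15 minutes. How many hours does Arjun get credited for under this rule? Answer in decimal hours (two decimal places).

5.25 hours

The shift: 05:19–10:39 = 5 h 20 min − 10 min = 5 h 10 min → rounds to 5 h 15 min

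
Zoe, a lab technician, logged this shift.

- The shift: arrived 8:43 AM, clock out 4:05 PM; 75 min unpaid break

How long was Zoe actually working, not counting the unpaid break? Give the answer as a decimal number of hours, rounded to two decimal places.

The shift: 8:43 AM–4:05 PM = 7 h 22 min; less 75 min break → 6 h 7 min

6.12 hours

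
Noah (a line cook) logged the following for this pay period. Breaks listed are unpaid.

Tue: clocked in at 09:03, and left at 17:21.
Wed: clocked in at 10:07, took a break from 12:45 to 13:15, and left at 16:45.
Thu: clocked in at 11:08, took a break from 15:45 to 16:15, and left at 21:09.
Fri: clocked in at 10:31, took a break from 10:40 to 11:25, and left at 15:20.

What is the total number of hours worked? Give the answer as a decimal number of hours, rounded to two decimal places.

Tue: 09:03–17:21 = 8 h 18 min
Wed: 10:07–16:45 = 6 h 38 min; less 30 min break → 6 h 8 min
Thu: 11:08–21:09 = 10 h 1 min; less 30 min break → 9 h 31 min
Fri: 10:31–15:20 = 4 h 49 min; less 45 min break → 4 h 4 min
Total: 8 h 18 min + 6 h 8 min + 9 h 31 min + 4 h 4 min = 28 h 1 min.

28.02 hours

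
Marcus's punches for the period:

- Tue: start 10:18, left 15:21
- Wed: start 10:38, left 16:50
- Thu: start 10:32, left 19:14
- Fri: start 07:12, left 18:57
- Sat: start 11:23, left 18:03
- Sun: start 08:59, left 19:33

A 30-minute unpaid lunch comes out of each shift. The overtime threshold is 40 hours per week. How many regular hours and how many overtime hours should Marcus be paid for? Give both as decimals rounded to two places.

Tue: 10:18–15:21 = 5 h 3 min; less 30 min break → 4 h 33 min
Wed: 10:38–16:50 = 6 h 12 min; less 30 min break → 5 h 42 min
Thu: 10:32–19:14 = 8 h 42 min; less 30 min break → 8 h 12 min
Fri: 07:12–18:57 = 11 h 45 min; less 30 min break → 11 h 15 min
Sat: 11:23–18:03 = 6 h 40 min; less 30 min break → 6 h 10 min
Sun: 08:59–19:33 = 10 h 34 min; less 30 min break → 10 h 4 min
Total worked: 45 h 56 min = 45.93 h.
Threshold 40 h → overtime 5 h 56 min, regular 40 h 0 min.

Regular 40.00 hours, overtime 5.93 hours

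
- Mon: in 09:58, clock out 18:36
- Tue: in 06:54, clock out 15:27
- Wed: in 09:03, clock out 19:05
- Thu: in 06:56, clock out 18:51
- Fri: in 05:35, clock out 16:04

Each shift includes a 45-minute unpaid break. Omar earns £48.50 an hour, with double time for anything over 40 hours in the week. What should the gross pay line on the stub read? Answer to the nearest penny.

£2509.07

Mon: 09:58–18:36 = 8 h 38 min; less 45 min break → 7 h 53 min
Tue: 06:54–15:27 = 8 h 33 min; less 45 min break → 7 h 48 min
Wed: 09:03–19:05 = 10 h 2 min; less 45 min break → 9 h 17 min
Thu: 06:56–18:51 = 11 h 55 min; less 45 min break → 11 h 10 min
Fri: 05:35–16:04 = 10 h 29 min; less 45 min break → 9 h 44 min
Total worked: 45 h 52 min = 2752 min.
Regular 40 h 0 min = 2400 min at £48.50/h; overtime 5 h 52 min = 352 min at £97.00/h.
Pay = (2400 × £48.50 + 352 × £97.00) ÷ 60 = £2509.07.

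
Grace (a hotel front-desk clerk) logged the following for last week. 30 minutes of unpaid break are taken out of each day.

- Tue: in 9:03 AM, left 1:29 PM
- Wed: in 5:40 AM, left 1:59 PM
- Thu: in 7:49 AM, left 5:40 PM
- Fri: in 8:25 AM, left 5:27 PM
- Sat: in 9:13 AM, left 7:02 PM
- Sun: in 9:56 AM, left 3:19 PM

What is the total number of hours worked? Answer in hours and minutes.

43 h 50 min

Tue: 9:03 AM–1:29 PM = 4 h 26 min; less 30 min break → 3 h 56 min
Wed: 5:40 AM–1:59 PM = 8 h 19 min; less 30 min break → 7 h 49 min
Thu: 7:49 AM–5:40 PM = 9 h 51 min; less 30 min break → 9 h 21 min
Fri: 8:25 AM–5:27 PM = 9 h 2 min; less 30 min break → 8 h 32 min
Sat: 9:13 AM–7:02 PM = 9 h 49 min; less 30 min break → 9 h 19 min
Sun: 9:56 AM–3:19 PM = 5 h 23 min; less 30 min break → 4 h 53 min
Total: 3 h 56 min + 7 h 49 min + 9 h 21 min + 8 h 32 min + 9 h 19 min + 4 h 53 min = 43 h 50 min.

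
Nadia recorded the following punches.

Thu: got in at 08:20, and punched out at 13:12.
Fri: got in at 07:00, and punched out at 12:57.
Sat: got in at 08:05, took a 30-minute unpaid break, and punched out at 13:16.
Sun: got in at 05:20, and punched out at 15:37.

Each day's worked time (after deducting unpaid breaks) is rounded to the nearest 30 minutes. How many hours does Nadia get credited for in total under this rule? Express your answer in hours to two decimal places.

Thu: 08:20–13:12 = 4 h 52 min → rounds to 5 h 0 min
Fri: 07:00–12:57 = 5 h 57 min → rounds to 6 h 0 min
Sat: 08:05–13:16 = 5 h 11 min − 30 min = 4 h 41 min → rounds to 4 h 30 min
Sun: 05:20–15:37 = 10 h 17 min → rounds to 10 h 30 min
Total credited: 26 h 0 min.

26.00 hours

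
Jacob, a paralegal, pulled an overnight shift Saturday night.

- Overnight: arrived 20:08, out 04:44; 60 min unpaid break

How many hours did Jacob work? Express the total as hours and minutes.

Overnight: 20:08 → midnight = 3 h 52 min; midnight → 04:44 = 4 h 44 min; span 8 h 36 min; less 60 min break → 7 h 36 min

7 h 36 min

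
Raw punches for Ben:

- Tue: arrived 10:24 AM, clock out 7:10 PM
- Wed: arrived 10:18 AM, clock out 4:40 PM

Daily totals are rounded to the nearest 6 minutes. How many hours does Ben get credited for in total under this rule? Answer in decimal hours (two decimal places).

15.20 hours

Tue: 10:24 AM–7:10 PM = 8 h 46 min → rounds to 8 h 48 min
Wed: 10:18 AM–4:40 PM = 6 h 22 min → rounds to 6 h 24 min
Total credited: 15 h 12 min.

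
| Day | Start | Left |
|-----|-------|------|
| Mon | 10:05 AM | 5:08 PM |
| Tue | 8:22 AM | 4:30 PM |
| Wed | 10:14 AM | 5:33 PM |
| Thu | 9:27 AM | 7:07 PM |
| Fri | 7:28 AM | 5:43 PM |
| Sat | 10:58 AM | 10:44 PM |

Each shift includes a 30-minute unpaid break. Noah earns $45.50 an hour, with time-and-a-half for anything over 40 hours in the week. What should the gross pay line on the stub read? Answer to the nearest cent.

Mon: 10:05 AM–5:08 PM = 7 h 3 min; less 30 min break → 6 h 33 min
Tue: 8:22 AM–4:30 PM = 8 h 8 min; less 30 min break → 7 h 38 min
Wed: 10:14 AM–5:33 PM = 7 h 19 min; less 30 min break → 6 h 49 min
Thu: 9:27 AM–7:07 PM = 9 h 40 min; less 30 min break → 9 h 10 min
Fri: 7:28 AM–5:43 PM = 10 h 15 min; less 30 min break → 9 h 45 min
Sat: 10:58 AM–10:44 PM = 11 h 46 min; less 30 min break → 11 h 16 min
Total worked: 51 h 11 min = 3071 min.
Regular 40 h 0 min = 2400 min at $45.50/h; overtime 11 h 11 min = 671 min at $68.25/h.
Pay = (2400 × $45.50 + 671 × $68.25) ÷ 60 = $2583.26.

$2583.26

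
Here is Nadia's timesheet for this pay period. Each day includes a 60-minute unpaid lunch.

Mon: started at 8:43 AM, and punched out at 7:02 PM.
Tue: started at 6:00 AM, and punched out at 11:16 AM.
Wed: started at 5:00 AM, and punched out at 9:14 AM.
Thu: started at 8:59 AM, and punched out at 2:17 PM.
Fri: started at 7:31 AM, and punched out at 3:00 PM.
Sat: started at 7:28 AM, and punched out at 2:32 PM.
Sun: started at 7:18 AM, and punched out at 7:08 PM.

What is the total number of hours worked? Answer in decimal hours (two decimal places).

44.50 hours

Mon: 8:43 AM–7:02 PM = 10 h 19 min; less 60 min break → 9 h 19 min
Tue: 6:00 AM–11:16 AM = 5 h 16 min; less 60 min break → 4 h 16 min
Wed: 5:00 AM–9:14 AM = 4 h 14 min; less 60 min break → 3 h 14 min
Thu: 8:59 AM–2:17 PM = 5 h 18 min; less 60 min break → 4 h 18 min
Fri: 7:31 AM–3:00 PM = 7 h 29 min; less 60 min break → 6 h 29 min
Sat: 7:28 AM–2:32 PM = 7 h 4 min; less 60 min break → 6 h 4 min
Sun: 7:18 AM–7:08 PM = 11 h 50 min; less 60 min break → 10 h 50 min
Total: 9 h 19 min + 4 h 16 min + 3 h 14 min + 4 h 18 min + 6 h 29 min + 6 h 4 min + 10 h 50 min = 44 h 30 min.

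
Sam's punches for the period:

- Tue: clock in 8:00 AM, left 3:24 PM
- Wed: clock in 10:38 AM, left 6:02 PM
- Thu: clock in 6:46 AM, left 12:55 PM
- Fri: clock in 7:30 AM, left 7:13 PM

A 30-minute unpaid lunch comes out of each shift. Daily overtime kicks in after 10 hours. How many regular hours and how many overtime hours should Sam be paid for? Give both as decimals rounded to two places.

Tue: 8:00 AM–3:24 PM = 7 h 24 min; less 30 min break → 6 h 54 min
Wed: 10:38 AM–6:02 PM = 7 h 24 min; less 30 min break → 6 h 54 min
Thu: 6:46 AM–12:55 PM = 6 h 9 min; less 30 min break → 5 h 39 min
Fri: 7:30 AM–7:13 PM = 11 h 43 min; less 30 min break → 11 h 13 min
Tue reg 6 h 54 min / OT 0 h 0 min; Wed reg 6 h 54 min / OT 0 h 0 min; Thu reg 5 h 39 min / OT 0 h 0 min; Fri reg 10 h 0 min / OT 1 h 13 min.
Totals: regular 29 h 27 min, overtime 1 h 13 min.

Regular 29.45 hours, overtime 1.22 hours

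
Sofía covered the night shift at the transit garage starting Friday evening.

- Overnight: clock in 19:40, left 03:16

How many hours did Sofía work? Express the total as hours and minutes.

7 h 36 min

Overnight: 19:40 → midnight = 4 h 20 min; midnight → 03:16 = 3 h 16 min; span 7 h 36 min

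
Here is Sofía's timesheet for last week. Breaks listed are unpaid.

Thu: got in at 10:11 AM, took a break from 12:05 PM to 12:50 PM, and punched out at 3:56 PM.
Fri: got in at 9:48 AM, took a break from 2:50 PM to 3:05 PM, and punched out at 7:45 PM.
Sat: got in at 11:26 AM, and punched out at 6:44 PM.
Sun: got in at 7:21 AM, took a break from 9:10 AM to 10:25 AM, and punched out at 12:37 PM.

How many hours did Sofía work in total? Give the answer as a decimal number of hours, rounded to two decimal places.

26.02 hours

Thu: 10:11 AM–3:56 PM = 5 h 45 min; less 45 min break → 5 h 0 min
Fri: 9:48 AM–7:45 PM = 9 h 57 min; less 15 min break → 9 h 42 min
Sat: 11:26 AM–6:44 PM = 7 h 18 min
Sun: 7:21 AM–12:37 PM = 5 h 16 min; less 75 min break → 4 h 1 min
Total: 5 h 0 min + 9 h 42 min + 7 h 18 min + 4 h 1 min = 26 h 1 min.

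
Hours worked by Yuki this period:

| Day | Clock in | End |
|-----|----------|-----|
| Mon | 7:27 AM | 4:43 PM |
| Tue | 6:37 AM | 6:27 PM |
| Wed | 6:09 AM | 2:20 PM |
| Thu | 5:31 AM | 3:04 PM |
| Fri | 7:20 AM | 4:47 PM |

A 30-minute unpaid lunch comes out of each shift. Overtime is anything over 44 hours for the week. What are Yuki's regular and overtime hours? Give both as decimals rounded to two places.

Mon: 7:27 AM–4:43 PM = 9 h 16 min; less 30 min break → 8 h 46 min
Tue: 6:37 AM–6:27 PM = 11 h 50 min; less 30 min break → 11 h 20 min
Wed: 6:09 AM–2:20 PM = 8 h 11 min; less 30 min break → 7 h 41 min
Thu: 5:31 AM–3:04 PM = 9 h 33 min; less 30 min break → 9 h 3 min
Fri: 7:20 AM–4:47 PM = 9 h 27 min; less 30 min break → 8 h 57 min
Total worked: 45 h 47 min = 45.78 h.
Threshold 44 h → overtime 1 h 47 min, regular 44 h 0 min.

Regular 44.00 hours, overtime 1.78 hours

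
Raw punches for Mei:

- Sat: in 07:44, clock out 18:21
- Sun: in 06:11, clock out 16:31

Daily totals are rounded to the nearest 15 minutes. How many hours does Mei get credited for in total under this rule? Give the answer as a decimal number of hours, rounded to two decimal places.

20.75 hours

Sat: 07:44–18:21 = 10 h 37 min → rounds to 10 h 30 min
Sun: 06:11–16:31 = 10 h 20 min → rounds to 10 h 15 min
Total credited: 20 h 45 min.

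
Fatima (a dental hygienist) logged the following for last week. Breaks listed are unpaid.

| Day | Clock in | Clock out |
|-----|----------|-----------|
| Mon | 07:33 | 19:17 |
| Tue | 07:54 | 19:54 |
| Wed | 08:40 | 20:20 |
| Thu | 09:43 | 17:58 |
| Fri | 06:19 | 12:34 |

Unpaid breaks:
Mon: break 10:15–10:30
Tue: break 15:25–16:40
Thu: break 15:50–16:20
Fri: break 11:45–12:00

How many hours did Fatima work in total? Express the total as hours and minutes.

47 h 39 min

Mon: 07:33–19:17 = 11 h 44 min; less 15 min break → 11 h 29 min
Tue: 07:54–19:54 = 12 h 0 min; less 75 min break → 10 h 45 min
Wed: 08:40–20:20 = 11 h 40 min
Thu: 09:43–17:58 = 8 h 15 min; less 30 min break → 7 h 45 min
Fri: 06:19–12:34 = 6 h 15 min; less 15 min break → 6 h 0 min
Total: 11 h 29 min + 10 h 45 min + 11 h 40 min + 7 h 45 min + 6 h 0 min = 47 h 39 min.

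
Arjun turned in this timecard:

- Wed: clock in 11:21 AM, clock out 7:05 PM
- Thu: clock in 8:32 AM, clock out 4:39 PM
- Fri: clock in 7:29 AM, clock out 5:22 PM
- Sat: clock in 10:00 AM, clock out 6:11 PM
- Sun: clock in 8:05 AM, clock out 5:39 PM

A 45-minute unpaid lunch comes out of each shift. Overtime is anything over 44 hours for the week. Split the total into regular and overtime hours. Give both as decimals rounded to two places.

Wed: 11:21 AM–7:05 PM = 7 h 44 min; less 45 min break → 6 h 59 min
Thu: 8:32 AM–4:39 PM = 8 h 7 min; less 45 min break → 7 h 22 min
Fri: 7:29 AM–5:22 PM = 9 h 53 min; less 45 min break → 9 h 8 min
Sat: 10:00 AM–6:11 PM = 8 h 11 min; less 45 min break → 7 h 26 min
Sun: 8:05 AM–5:39 PM = 9 h 34 min; less 45 min break → 8 h 49 min
Total worked: 39 h 44 min = 39.73 h.
Threshold 44 h → overtime 0 h 0 min, regular 39 h 44 min.

Regular 39.73 hours, overtime 0.00 hours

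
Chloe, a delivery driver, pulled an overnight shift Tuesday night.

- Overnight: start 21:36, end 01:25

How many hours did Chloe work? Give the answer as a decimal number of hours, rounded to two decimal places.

Overnight: 21:36 → midnight = 2 h 24 min; midnight → 01:25 = 1 h 25 min; span 3 h 49 min

3.82 hours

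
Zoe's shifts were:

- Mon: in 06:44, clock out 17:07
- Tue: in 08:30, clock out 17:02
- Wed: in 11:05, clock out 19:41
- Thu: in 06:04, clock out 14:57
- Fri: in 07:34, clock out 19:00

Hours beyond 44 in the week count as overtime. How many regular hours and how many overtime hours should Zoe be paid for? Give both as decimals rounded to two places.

Mon: 06:44–17:07 = 10 h 23 min
Tue: 08:30–17:02 = 8 h 32 min
Wed: 11:05–19:41 = 8 h 36 min
Thu: 06:04–14:57 = 8 h 53 min
Fri: 07:34–19:00 = 11 h 26 min
Total worked: 47 h 50 min = 47.83 h.
Threshold 44 h → overtime 3 h 50 min, regular 44 h 0 min.

Regular 44.00 hours, overtime 3.83 hours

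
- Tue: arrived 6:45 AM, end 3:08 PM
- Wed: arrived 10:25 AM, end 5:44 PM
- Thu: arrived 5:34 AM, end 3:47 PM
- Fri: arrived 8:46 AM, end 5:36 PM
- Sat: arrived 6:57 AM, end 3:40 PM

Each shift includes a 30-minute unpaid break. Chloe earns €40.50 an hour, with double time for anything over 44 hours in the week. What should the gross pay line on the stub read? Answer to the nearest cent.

€1659.15

Tue: 6:45 AM–3:08 PM = 8 h 23 min; less 30 min break → 7 h 53 min
Wed: 10:25 AM–5:44 PM = 7 h 19 min; less 30 min break → 6 h 49 min
Thu: 5:34 AM–3:47 PM = 10 h 13 min; less 30 min break → 9 h 43 min
Fri: 8:46 AM–5:36 PM = 8 h 50 min; less 30 min break → 8 h 20 min
Sat: 6:57 AM–3:40 PM = 8 h 43 min; less 30 min break → 8 h 13 min
Total worked: 40 h 58 min = 2458 min.
Regular 40 h 58 min = 2458 min at €40.50/h; overtime 0 h 0 min = 0 min at €81.00/h.
Pay = (2458 × €40.50 + 0 × €81.00) ÷ 60 = €1659.15.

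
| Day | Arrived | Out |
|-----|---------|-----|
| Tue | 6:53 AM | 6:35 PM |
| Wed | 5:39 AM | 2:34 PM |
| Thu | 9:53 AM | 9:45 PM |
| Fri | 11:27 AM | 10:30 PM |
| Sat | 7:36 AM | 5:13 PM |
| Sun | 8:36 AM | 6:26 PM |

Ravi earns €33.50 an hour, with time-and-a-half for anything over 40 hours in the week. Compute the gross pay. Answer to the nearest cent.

€2494.91

Tue: 6:53 AM–6:35 PM = 11 h 42 min
Wed: 5:39 AM–2:34 PM = 8 h 55 min
Thu: 9:53 AM–9:45 PM = 11 h 52 min
Fri: 11:27 AM–10:30 PM = 11 h 3 min
Sat: 7:36 AM–5:13 PM = 9 h 37 min
Sun: 8:36 AM–6:26 PM = 9 h 50 min
Total worked: 62 h 59 min = 3779 min.
Regular 40 h 0 min = 2400 min at €33.50/h; overtime 22 h 59 min = 1379 min at €50.25/h.
Pay = (2400 × €33.50 + 1379 × €50.25) ÷ 60 = €2494.91.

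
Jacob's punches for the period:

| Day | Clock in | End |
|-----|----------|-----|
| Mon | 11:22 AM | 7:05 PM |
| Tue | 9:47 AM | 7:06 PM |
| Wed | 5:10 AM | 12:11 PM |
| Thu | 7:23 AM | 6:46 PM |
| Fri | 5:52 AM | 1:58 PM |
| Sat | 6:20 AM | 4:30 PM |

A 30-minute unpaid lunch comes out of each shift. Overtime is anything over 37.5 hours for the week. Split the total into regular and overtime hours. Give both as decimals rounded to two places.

Regular 37.50 hours, overtime 13.20 hours

Mon: 11:22 AM–7:05 PM = 7 h 43 min; less 30 min break → 7 h 13 min
Tue: 9:47 AM–7:06 PM = 9 h 19 min; less 30 min break → 8 h 49 min
Wed: 5:10 AM–12:11 PM = 7 h 1 min; less 30 min break → 6 h 31 min
Thu: 7:23 AM–6:46 PM = 11 h 23 min; less 30 min break → 10 h 53 min
Fri: 5:52 AM–1:58 PM = 8 h 6 min; less 30 min break → 7 h 36 min
Sat: 6:20 AM–4:30 PM = 10 h 10 min; less 30 min break → 9 h 40 min
Total worked: 50 h 42 min = 50.70 h.
Threshold 37.5 h → overtime 13 h 12 min, regular 37 h 30 min.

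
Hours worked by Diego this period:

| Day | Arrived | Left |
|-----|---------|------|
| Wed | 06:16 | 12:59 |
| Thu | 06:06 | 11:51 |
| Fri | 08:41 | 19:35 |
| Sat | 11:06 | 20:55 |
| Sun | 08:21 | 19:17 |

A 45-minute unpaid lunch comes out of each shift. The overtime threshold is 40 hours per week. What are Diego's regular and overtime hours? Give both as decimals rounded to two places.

Wed: 06:16–12:59 = 6 h 43 min; less 45 min break → 5 h 58 min
Thu: 06:06–11:51 = 5 h 45 min; less 45 min break → 5 h 0 min
Fri: 08:41–19:35 = 10 h 54 min; less 45 min break → 10 h 9 min
Sat: 11:06–20:55 = 9 h 49 min; less 45 min break → 9 h 4 min
Sun: 08:21–19:17 = 10 h 56 min; less 45 min break → 10 h 11 min
Total worked: 40 h 22 min = 40.37 h.
Threshold 40 h → overtime 0 h 22 min, regular 40 h 0 min.

Regular 40.00 hours, overtime 0.37 hours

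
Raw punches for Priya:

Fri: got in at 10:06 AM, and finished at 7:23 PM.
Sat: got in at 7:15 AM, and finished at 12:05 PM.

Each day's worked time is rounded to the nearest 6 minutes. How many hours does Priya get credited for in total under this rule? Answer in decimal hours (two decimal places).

Fri: 10:06 AM–7:23 PM = 9 h 17 min → rounds to 9 h 18 min
Sat: 7:15 AM–12:05 PM = 4 h 50 min → rounds to 4 h 48 min
Total credited: 14 h 6 min.

14.10 hours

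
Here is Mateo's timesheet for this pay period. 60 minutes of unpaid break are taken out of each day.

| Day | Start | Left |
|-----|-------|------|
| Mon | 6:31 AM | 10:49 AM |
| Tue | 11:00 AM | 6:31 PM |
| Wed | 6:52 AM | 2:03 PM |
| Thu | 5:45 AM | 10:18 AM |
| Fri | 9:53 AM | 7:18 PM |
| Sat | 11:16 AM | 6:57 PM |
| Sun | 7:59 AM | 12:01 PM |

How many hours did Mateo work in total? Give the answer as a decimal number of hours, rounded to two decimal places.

Mon: 6:31 AM–10:49 AM = 4 h 18 min; less 60 min break → 3 h 18 min
Tue: 11:00 AM–6:31 PM = 7 h 31 min; less 60 min break → 6 h 31 min
Wed: 6:52 AM–2:03 PM = 7 h 11 min; less 60 min break → 6 h 11 min
Thu: 5:45 AM–10:18 AM = 4 h 33 min; less 60 min break → 3 h 33 min
Fri: 9:53 AM–7:18 PM = 9 h 25 min; less 60 min break → 8 h 25 min
Sat: 11:16 AM–6:57 PM = 7 h 41 min; less 60 min break → 6 h 41 min
Sun: 7:59 AM–12:01 PM = 4 h 2 min; less 60 min break → 3 h 2 min
Total: 3 h 18 min + 6 h 31 min + 6 h 11 min + 3 h 33 min + 8 h 25 min + 6 h 41 min + 3 h 2 min = 37 h 41 min.

37.68 hours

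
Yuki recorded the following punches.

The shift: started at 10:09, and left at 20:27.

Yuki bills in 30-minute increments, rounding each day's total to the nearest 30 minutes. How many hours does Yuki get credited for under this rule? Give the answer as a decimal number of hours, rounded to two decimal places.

10.50 hours

The shift: 10:09–20:27 = 10 h 18 min → rounds to 10 h 30 min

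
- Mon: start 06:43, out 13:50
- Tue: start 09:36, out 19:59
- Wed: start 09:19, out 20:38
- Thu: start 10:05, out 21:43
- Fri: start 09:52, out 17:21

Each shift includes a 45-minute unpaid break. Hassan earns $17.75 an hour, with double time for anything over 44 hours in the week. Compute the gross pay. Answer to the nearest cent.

$787.51

Mon: 06:43–13:50 = 7 h 7 min; less 45 min break → 6 h 22 min
Tue: 09:36–19:59 = 10 h 23 min; less 45 min break → 9 h 38 min
Wed: 09:19–20:38 = 11 h 19 min; less 45 min break → 10 h 34 min
Thu: 10:05–21:43 = 11 h 38 min; less 45 min break → 10 h 53 min
Fri: 09:52–17:21 = 7 h 29 min; less 45 min break → 6 h 44 min
Total worked: 44 h 11 min = 2651 min.
Regular 44 h 0 min = 2640 min at $17.75/h; overtime 0 h 11 min = 11 min at $35.50/h.
Pay = (2640 × $17.75 + 11 × $35.50) ÷ 60 = $787.51.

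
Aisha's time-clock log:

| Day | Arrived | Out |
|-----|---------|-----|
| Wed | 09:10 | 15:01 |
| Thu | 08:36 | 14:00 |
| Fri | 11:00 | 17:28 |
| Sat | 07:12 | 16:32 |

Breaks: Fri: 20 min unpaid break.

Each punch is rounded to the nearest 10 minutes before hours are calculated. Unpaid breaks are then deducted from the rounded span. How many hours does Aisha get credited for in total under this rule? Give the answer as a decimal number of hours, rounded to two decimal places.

Wed: in 09:10→09:10, out 15:01→15:00; 5 h 50 min
Thu: in 08:36→08:40, out 14:00→14:00; 5 h 20 min
Fri: in 11:00→11:00, out 17:28→17:30; 6 h 30 min − 20 min = 6 h 10 min
Sat: in 07:12→07:10, out 16:32→16:30; 9 h 20 min
Total credited: 26 h 40 min.

26.67 hours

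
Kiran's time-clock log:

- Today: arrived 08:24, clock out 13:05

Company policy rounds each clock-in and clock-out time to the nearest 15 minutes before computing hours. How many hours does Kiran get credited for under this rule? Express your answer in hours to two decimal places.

Today: in 08:24→08:30, out 13:05→13:00; 4 h 30 min

4.50 hours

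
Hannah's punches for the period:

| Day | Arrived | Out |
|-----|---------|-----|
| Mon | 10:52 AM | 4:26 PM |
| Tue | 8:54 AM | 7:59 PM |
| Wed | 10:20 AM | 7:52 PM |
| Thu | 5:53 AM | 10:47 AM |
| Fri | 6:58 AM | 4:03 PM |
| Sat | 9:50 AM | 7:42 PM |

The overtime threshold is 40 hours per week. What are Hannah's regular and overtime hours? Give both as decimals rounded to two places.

Mon: 10:52 AM–4:26 PM = 5 h 34 min
Tue: 8:54 AM–7:59 PM = 11 h 5 min
Wed: 10:20 AM–7:52 PM = 9 h 32 min
Thu: 5:53 AM–10:47 AM = 4 h 54 min
Fri: 6:58 AM–4:03 PM = 9 h 5 min
Sat: 9:50 AM–7:42 PM = 9 h 52 min
Total worked: 50 h 2 min = 50.03 h.
Threshold 40 h → overtime 10 h 2 min, regular 40 h 0 min.

Regular 40.00 hours, overtime 10.03 hours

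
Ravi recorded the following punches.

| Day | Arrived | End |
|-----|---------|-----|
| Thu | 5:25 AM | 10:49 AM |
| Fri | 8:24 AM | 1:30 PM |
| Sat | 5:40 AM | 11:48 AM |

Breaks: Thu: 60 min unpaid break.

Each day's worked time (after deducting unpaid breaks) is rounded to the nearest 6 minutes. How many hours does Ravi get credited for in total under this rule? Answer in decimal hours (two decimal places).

Thu: 5:25 AM–10:49 AM = 5 h 24 min − 60 min = 4 h 24 min → rounds to 4 h 24 min
Fri: 8:24 AM–1:30 PM = 5 h 6 min → rounds to 5 h 6 min
Sat: 5:40 AM–11:48 AM = 6 h 8 min → rounds to 6 h 6 min
Total credited: 15 h 36 min.

15.60 hours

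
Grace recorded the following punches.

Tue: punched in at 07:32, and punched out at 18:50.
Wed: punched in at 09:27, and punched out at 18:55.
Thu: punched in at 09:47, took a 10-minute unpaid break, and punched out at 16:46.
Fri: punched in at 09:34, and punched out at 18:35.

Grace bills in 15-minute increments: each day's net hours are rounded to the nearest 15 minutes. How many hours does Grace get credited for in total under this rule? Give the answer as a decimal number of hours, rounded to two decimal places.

Tue: 07:32–18:50 = 11 h 18 min → rounds to 11 h 15 min
Wed: 09:27–18:55 = 9 h 28 min → rounds to 9 h 30 min
Thu: 09:47–16:46 = 6 h 59 min − 10 min = 6 h 49 min → rounds to 6 h 45 min
Fri: 09:34–18:35 = 9 h 1 min → rounds to 9 h 0 min
Total credited: 36 h 30 min.

36.50 hours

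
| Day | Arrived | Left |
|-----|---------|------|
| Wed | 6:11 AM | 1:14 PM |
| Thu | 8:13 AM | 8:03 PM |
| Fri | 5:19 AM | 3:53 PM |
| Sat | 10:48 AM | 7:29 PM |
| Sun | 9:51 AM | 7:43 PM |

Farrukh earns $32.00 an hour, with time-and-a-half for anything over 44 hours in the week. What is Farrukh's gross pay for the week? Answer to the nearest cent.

$1600.00

Wed: 6:11 AM–1:14 PM = 7 h 3 min
Thu: 8:13 AM–8:03 PM = 11 h 50 min
Fri: 5:19 AM–3:53 PM = 10 h 34 min
Sat: 10:48 AM–7:29 PM = 8 h 41 min
Sun: 9:51 AM–7:43 PM = 9 h 52 min
Total worked: 48 h 0 min = 2880 min.
Regular 44 h 0 min = 2640 min at $32.00/h; overtime 4 h 0 min = 240 min at $48.00/h.
Pay = (2640 × $32.00 + 240 × $48.00) ÷ 60 = $1600.00.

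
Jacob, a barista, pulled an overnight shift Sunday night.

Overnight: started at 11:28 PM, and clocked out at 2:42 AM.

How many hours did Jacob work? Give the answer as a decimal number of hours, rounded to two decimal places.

3.23 hours

Overnight: 11:28 PM → midnight = 0 h 32 min; midnight → 2:42 AM = 2 h 42 min; span 3 h 14 min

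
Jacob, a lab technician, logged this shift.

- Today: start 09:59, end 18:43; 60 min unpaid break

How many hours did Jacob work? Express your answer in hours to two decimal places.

Today: 09:59–18:43 = 8 h 44 min; less 60 min break → 7 h 44 min

7.73 hours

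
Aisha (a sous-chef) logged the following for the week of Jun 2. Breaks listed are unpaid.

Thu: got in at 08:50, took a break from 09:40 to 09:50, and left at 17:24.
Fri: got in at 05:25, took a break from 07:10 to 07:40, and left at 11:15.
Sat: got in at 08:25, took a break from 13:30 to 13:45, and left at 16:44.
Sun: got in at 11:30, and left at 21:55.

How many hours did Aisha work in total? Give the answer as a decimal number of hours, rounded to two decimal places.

32.22 hours

Thu: 08:50–17:24 = 8 h 34 min; less 10 min break → 8 h 24 min
Fri: 05:25–11:15 = 5 h 50 min; less 30 min break → 5 h 20 min
Sat: 08:25–16:44 = 8 h 19 min; less 15 min break → 8 h 4 min
Sun: 11:30–21:55 = 10 h 25 min
Total: 8 h 24 min + 5 h 20 min + 8 h 4 min + 10 h 25 min = 32 h 13 min.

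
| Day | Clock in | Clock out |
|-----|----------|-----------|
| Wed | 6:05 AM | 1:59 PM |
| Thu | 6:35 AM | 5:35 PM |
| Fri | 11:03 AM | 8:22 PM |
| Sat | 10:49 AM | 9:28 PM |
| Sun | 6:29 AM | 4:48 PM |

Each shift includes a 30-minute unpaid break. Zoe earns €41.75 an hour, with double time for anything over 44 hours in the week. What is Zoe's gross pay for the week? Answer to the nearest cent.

€2061.06

Wed: 6:05 AM–1:59 PM = 7 h 54 min; less 30 min break → 7 h 24 min
Thu: 6:35 AM–5:35 PM = 11 h 0 min; less 30 min break → 10 h 30 min
Fri: 11:03 AM–8:22 PM = 9 h 19 min; less 30 min break → 8 h 49 min
Sat: 10:49 AM–9:28 PM = 10 h 39 min; less 30 min break → 10 h 9 min
Sun: 6:29 AM–4:48 PM = 10 h 19 min; less 30 min break → 9 h 49 min
Total worked: 46 h 41 min = 2801 min.
Regular 44 h 0 min = 2640 min at €41.75/h; overtime 2 h 41 min = 161 min at €83.50/h.
Pay = (2640 × €41.75 + 161 × €83.50) ÷ 60 = €2061.06.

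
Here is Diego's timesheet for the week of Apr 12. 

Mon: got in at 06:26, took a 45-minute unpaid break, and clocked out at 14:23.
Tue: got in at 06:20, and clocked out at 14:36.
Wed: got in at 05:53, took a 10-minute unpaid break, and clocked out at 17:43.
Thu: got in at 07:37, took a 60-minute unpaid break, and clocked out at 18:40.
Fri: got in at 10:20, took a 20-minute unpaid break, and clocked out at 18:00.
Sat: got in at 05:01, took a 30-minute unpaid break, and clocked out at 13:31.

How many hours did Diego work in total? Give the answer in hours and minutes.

52 h 31 min

Mon: 06:26–14:23 = 7 h 57 min; less 45 min break → 7 h 12 min
Tue: 06:20–14:36 = 8 h 16 min
Wed: 05:53–17:43 = 11 h 50 min; less 10 min break → 11 h 40 min
Thu: 07:37–18:40 = 11 h 3 min; less 60 min break → 10 h 3 min
Fri: 10:20–18:00 = 7 h 40 min; less 20 min break → 7 h 20 min
Sat: 05:01–13:31 = 8 h 30 min; less 30 min break → 8 h 0 min
Total: 7 h 12 min + 8 h 16 min + 11 h 40 min + 10 h 3 min + 7 h 20 min + 8 h 0 min = 52 h 31 min.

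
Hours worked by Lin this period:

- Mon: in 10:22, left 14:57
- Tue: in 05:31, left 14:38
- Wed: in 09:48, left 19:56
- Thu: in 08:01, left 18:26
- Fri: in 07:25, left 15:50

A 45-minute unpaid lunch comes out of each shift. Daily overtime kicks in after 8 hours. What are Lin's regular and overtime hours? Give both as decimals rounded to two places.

Regular 35.50 hours, overtime 3.42 hours

Mon: 10:22–14:57 = 4 h 35 min; less 45 min break → 3 h 50 min
Tue: 05:31–14:38 = 9 h 7 min; less 45 min break → 8 h 22 min
Wed: 09:48–19:56 = 10 h 8 min; less 45 min break → 9 h 23 min
Thu: 08:01–18:26 = 10 h 25 min; less 45 min break → 9 h 40 min
Fri: 07:25–15:50 = 8 h 25 min; less 45 min break → 7 h 40 min
Mon reg 3 h 50 min / OT 0 h 0 min; Tue reg 8 h 0 min / OT 0 h 22 min; Wed reg 8 h 0 min / OT 1 h 23 min; Thu reg 8 h 0 min / OT 1 h 40 min; Fri reg 7 h 40 min / OT 0 h 0 min.
Totals: regular 35 h 30 min, overtime 3 h 25 min.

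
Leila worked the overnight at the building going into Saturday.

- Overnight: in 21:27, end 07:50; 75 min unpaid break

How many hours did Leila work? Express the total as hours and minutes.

Overnight: 21:27 → midnight = 2 h 33 min; midnight → 07:50 = 7 h 50 min; span 10 h 23 min; less 75 min break → 9 h 8 min

9 h 8 min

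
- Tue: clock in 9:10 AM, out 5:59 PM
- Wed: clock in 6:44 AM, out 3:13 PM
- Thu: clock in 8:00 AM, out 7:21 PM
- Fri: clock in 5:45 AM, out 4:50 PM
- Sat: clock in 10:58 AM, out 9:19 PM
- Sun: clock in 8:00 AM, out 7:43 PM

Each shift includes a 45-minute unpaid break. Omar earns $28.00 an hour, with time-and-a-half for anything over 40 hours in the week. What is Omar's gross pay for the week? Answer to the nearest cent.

$1846.60

Tue: 9:10 AM–5:59 PM = 8 h 49 min; less 45 min break → 8 h 4 min
Wed: 6:44 AM–3:13 PM = 8 h 29 min; less 45 min break → 7 h 44 min
Thu: 8:00 AM–7:21 PM = 11 h 21 min; less 45 min break → 10 h 36 min
Fri: 5:45 AM–4:50 PM = 11 h 5 min; less 45 min break → 10 h 20 min
Sat: 10:58 AM–9:19 PM = 10 h 21 min; less 45 min break → 9 h 36 min
Sun: 8:00 AM–7:43 PM = 11 h 43 min; less 45 min break → 10 h 58 min
Total worked: 57 h 18 min = 3438 min.
Regular 40 h 0 min = 2400 min at $28.00/h; overtime 17 h 18 min = 1038 min at $42.00/h.
Pay = (2400 × $28.00 + 1038 × $42.00) ÷ 60 = $1846.60.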